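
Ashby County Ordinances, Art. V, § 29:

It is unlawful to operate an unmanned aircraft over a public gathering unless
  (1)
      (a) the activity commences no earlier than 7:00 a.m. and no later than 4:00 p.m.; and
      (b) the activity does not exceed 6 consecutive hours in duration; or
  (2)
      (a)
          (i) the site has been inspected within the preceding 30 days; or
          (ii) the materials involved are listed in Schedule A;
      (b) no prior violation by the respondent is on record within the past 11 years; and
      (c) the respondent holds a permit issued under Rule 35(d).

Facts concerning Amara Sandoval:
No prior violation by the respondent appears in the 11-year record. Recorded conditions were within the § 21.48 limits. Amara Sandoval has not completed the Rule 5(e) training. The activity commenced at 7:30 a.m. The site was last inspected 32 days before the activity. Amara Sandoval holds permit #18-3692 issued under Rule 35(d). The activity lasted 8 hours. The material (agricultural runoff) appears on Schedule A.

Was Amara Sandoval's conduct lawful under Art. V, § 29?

Yes — lawful.

(a) start within hours — holds.
(b) ≤ 6 hrs duration — fails.
So (1) is not satisfied (T AND F).
(i) site inspected — not satisfied.
(ii) Schedule A material — met.
(a): F OR T → true.
(b) no prior violation — satisfied.
(c) holds permit — met.
(2): T AND T AND T → true.
Overall = F OR T = true.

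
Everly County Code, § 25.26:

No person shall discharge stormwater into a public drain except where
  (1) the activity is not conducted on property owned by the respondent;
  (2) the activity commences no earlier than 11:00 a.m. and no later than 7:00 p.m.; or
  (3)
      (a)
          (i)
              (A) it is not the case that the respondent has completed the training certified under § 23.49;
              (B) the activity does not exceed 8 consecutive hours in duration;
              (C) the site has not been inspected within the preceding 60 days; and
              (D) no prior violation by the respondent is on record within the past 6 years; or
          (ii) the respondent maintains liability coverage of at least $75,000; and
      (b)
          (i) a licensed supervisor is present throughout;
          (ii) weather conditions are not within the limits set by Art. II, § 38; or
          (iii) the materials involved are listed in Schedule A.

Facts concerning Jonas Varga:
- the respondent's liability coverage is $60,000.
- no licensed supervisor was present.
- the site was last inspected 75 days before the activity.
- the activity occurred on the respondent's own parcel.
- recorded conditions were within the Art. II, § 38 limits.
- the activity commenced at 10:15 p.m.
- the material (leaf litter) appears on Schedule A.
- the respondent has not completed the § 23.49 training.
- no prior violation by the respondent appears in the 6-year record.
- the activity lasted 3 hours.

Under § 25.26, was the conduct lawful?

Yes — lawful.

(1) not (own property) — not met.
(2) start within hours — not satisfied.
(A) not (training certified) — holds.
(B) ≤ 8 hrs duration — met.
(C) not (site inspected) — holds.
(D) no prior violation — met.
(i) = T AND T AND T AND T = true.
(ii) coverage ≥ $75,000 — not met.
(a) = T OR F = true.
(i) supervisor present — not satisfied.
(ii) not (weather ok) — fails.
(iii) Schedule A material — met.
So (b) is satisfied (F OR F OR T).
So (3) is satisfied (T AND T).
Overall = F OR F OR T = true.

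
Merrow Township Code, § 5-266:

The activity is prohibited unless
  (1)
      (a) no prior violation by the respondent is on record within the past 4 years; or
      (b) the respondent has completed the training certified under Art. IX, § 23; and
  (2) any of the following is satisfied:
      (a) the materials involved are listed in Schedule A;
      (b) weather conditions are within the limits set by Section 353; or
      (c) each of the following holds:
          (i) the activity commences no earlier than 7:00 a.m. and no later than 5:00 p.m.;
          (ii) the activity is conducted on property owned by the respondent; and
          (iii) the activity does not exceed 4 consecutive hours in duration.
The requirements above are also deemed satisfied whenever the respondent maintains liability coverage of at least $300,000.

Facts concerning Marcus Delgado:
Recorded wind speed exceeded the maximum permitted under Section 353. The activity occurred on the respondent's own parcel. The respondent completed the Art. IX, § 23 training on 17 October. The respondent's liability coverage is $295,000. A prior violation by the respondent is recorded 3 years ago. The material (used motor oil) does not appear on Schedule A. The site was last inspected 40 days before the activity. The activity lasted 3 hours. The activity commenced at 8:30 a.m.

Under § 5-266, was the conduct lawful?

(a) no prior violation — not met.
(b) training certified — met.
(1): F OR T → true.
(a) Schedule A material — fails.
(b) weather ok — not met.
(i) start within hours — met.
(ii) own property — satisfied.
(iii) ≤ 4 hrs duration — satisfied.
(c): T AND T AND T → true.
So (2) is satisfied (F OR F OR T).
Overall = T AND T = true.
Exception (coverage ≥ $300,000) — not satisfied.
Result: main true OR exception false → true.

Yes — lawful.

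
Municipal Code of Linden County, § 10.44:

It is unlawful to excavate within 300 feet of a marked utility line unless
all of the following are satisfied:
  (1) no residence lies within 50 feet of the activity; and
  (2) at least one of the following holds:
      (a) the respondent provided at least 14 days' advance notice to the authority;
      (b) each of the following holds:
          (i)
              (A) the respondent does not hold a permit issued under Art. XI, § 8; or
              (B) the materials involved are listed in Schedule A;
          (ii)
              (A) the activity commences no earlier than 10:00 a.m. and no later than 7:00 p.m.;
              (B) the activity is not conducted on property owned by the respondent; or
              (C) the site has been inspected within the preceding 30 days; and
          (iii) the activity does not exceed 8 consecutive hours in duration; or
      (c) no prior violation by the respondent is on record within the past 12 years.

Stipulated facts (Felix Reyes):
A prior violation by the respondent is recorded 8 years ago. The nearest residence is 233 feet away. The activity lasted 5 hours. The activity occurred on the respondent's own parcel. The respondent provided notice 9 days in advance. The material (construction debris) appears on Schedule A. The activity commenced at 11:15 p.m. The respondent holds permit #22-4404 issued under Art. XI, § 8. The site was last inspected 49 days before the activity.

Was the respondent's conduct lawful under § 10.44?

(1) no residence in 50 ft — holds.
(a) ≥14 days' notice — fails.
(A) not (holds permit) — not met.
(B) Schedule A material — holds.
(i) = F OR T = true.
(A) start within hours — not satisfied.
(B) not (own property) — fails.
(C) site inspected — not satisfied.
(ii) = F OR F OR F = false.
(iii) ≤ 8 hrs duration — satisfied.
(b): T AND F AND T → false.
(c) no prior violation — not satisfied.
So (2) is not satisfied (F OR F OR F).
So Overall is not satisfied (T AND F).

No — unlawful.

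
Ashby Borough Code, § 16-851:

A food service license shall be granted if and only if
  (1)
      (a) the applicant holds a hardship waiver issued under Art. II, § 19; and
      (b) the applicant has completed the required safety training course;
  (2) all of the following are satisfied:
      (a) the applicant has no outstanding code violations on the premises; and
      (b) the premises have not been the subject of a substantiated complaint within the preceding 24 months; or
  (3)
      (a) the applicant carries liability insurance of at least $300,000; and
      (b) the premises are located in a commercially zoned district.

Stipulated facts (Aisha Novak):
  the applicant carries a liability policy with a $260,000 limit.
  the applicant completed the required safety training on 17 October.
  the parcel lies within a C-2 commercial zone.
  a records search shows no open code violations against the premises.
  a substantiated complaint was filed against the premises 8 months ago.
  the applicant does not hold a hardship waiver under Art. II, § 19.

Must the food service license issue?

No — denied.

(a) hardship waiver — not met.
(b) safety training — met.
(1): F AND T → false.
(a) no code violations — satisfied.
(b) no complaint in 24 mo. — not satisfied.
So (2) is not satisfied (T AND F).
(a) insurance ≥ $300,000 — fails.
(b) commercially zoned — met.
(3): F AND T → false.
Overall = F OR F OR F = false.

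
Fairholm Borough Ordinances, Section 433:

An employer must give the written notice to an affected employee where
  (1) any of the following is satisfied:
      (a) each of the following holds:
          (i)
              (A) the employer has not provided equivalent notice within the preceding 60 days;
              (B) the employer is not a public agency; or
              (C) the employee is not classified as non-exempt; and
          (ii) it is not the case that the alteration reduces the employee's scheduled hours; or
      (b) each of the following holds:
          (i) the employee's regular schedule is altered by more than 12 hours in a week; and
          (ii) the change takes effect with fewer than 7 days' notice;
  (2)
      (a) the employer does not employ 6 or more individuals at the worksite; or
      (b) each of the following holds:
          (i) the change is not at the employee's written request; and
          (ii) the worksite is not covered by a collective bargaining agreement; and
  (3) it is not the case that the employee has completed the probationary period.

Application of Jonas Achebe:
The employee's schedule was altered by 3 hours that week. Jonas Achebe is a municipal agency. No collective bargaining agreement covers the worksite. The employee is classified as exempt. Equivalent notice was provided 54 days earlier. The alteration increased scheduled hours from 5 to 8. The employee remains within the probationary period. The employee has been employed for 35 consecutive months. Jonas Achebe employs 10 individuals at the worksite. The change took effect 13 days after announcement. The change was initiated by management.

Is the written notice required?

Yes — required.

(A) no recent notice — not satisfied.
(B) not (public agency) — not met.
(C) not (non-exempt) — satisfied.
(i): F OR F OR T → true.
(ii) not (hours reduced) — holds.
(a): T AND T → true.
(i) schedule shift > 12h — not satisfied.
(ii) < 7 days' notice — fails.
(b) = F AND F = false.
(1) = T OR F = true.
(a) not (≥ 6 at site) — not met.
(i) not employee-requested — holds.
(ii) no CBA — satisfied.
(b) = T AND T = true.
(2): F OR T → true.
(3) not (past probation) — met.
Overall: T AND T AND T → true.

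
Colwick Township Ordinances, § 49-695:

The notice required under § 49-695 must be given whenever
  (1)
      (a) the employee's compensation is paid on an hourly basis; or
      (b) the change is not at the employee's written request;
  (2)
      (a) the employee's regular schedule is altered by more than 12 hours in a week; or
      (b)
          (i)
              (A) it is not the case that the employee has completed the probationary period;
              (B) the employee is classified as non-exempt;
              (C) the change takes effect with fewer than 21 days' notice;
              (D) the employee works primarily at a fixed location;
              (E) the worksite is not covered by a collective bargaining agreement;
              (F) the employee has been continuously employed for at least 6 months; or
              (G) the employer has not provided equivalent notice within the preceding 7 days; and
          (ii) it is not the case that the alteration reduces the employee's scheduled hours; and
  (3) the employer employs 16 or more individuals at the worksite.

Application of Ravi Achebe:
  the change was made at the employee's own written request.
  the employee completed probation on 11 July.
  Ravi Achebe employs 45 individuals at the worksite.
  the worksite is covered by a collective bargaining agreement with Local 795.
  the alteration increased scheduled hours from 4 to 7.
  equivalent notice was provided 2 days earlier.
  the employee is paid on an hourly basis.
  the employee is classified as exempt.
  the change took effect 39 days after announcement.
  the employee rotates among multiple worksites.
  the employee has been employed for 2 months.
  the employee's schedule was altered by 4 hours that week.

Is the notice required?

No — not required.

(a) hourly-paid — satisfied.
(b) not employee-requested — not satisfied.
So (1) is satisfied (T OR F).
(a) schedule shift > 12h — not satisfied.
(A) not (past probation) — fails.
(B) non-exempt — not satisfied.
(C) < 21 days' notice — fails.
(D) fixed location — not met.
(E) no CBA — fails.
(F) tenure ≥ 6 mo. — not satisfied.
(G) no recent notice — fails.
(i): F OR F OR F OR F OR F OR F OR F → false.
(ii) not (hours reduced) — satisfied.
So (b) is not satisfied (F AND T).
So (2) is not satisfied (F OR F).
(3) ≥ 16 at site — satisfied.
Overall: T AND F AND T → false.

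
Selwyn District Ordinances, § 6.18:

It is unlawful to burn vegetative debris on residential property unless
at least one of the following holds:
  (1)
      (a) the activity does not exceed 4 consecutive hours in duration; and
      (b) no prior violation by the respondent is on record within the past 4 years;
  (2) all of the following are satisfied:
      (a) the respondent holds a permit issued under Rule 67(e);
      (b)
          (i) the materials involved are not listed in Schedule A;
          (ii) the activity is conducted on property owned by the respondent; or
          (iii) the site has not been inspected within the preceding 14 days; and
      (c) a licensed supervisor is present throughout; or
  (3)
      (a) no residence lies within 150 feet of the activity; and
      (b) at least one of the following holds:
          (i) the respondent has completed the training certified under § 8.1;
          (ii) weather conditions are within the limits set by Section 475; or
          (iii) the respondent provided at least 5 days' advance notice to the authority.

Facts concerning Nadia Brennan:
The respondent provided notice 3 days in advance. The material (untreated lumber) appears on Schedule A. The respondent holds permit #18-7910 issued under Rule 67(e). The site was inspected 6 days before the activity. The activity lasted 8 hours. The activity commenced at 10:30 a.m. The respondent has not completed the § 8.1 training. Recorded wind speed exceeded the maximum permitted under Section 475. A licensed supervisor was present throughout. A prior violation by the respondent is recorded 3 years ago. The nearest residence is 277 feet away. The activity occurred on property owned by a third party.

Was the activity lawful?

No — unlawful.

(a) ≤ 4 hrs duration — not met.
(b) no prior violation — fails.
(1) = F AND F = false.
(a) holds permit — holds.
(i) not (Schedule A material) — fails.
(ii) own property — not met.
(iii) not (site inspected) — not satisfied.
(b): F OR F OR F → false.
(c) supervisor present — satisfied.
(2) = T AND F AND T = false.
(a) no residence in 150 ft — met.
(i) training certified — not met.
(ii) weather ok — fails.
(iii) ≥5 days' notice — not met.
So (b) is not satisfied (F OR F OR F).
(3) = T AND F = false.
So Overall is not satisfied (F OR F OR F).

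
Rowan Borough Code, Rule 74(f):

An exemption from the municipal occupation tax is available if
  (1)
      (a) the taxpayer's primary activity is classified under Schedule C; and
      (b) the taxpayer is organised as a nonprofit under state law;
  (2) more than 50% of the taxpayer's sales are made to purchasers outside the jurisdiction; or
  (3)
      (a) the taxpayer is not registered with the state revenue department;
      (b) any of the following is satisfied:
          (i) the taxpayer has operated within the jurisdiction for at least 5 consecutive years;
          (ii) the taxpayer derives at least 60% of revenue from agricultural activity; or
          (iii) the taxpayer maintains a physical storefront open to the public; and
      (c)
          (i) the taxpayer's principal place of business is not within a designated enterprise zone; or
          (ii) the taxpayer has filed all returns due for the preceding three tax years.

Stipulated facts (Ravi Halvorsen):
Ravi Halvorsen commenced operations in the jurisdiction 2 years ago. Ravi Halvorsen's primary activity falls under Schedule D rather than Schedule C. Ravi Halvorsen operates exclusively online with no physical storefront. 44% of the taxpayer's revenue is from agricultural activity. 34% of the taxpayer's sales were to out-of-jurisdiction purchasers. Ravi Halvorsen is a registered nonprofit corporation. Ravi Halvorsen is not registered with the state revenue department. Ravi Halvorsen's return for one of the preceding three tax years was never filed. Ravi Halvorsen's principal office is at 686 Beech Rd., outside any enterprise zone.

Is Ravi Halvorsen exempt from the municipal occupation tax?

No — not exempt.

(a) Schedule C activity — not satisfied.
(b) nonprofit — holds.
(1): F AND T → false.
(2) >50% out-of-jur. sales — not satisfied.
(a) not (state-registered) — satisfied.
(i) ≥ 5 yrs in jurisdiction — not met.
(ii) ≥60% agricultural — fails.
(iii) has storefront — not satisfied.
(b) = F OR F OR F = false.
(i) not (in enterprise zone) — met.
(ii) returns current — not satisfied.
(c) = T OR F = true.
(3) = T AND F AND T = false.
Overall: F OR F OR F → false.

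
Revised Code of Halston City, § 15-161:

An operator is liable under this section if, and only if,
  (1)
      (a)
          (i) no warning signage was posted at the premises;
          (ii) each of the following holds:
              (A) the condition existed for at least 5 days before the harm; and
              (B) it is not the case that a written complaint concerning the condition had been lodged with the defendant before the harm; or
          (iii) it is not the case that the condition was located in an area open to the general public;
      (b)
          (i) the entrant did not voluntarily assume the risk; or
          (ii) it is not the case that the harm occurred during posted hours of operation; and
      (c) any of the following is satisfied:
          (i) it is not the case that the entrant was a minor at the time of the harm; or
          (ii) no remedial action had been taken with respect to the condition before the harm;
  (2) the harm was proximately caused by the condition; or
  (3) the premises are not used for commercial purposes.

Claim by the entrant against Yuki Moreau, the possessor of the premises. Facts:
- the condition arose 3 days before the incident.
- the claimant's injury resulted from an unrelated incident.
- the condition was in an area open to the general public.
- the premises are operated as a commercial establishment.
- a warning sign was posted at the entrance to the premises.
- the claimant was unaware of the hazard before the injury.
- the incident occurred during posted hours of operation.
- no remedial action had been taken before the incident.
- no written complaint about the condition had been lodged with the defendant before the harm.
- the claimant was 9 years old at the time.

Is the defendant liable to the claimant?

No — not liable.

(i) no signage posted — not met.
(A) condition ≥5 days old — fails.
(B) not (complaint lodged) — met.
So (ii) is not satisfied (F AND T).
(iii) not (public area) — not satisfied.
(a): F OR F OR F → false.
(i) no assumed risk — met.
(ii) not (during posted hours) — not met.
So (b) is satisfied (T OR F).
(i) not (entrant a minor) — fails.
(ii) no remedial action — met.
So (c) is satisfied (F OR T).
(1) = F AND T AND T = false.
(2) proximate cause — not satisfied.
(3) not (commercial use) — not met.
Overall = F OR F OR F = false.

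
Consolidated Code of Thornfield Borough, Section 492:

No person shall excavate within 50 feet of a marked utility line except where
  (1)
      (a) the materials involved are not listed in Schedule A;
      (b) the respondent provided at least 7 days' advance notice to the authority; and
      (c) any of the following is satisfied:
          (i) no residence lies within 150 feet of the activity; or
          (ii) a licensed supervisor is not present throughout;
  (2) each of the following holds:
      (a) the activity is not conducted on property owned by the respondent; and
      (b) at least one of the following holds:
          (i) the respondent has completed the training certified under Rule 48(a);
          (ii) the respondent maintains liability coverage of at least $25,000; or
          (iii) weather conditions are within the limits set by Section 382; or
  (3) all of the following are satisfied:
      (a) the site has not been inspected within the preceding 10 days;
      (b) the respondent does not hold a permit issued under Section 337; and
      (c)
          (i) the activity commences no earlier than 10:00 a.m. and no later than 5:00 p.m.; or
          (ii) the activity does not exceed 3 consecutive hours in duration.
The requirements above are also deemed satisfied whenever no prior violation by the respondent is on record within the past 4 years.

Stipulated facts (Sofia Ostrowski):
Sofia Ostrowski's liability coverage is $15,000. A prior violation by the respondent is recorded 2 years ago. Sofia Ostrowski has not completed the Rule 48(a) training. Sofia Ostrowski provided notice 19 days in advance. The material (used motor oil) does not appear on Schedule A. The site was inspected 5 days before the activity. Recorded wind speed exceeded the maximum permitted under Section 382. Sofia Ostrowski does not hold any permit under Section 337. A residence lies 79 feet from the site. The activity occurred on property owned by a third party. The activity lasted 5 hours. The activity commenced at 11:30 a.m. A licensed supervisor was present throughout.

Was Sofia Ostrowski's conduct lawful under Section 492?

(a) not (Schedule A material) — holds.
(b) ≥7 days' notice — satisfied.
(i) no residence in 150 ft — not met.
(ii) not (supervisor present) — fails.
So (c) is not satisfied (F OR F).
So (1) is not satisfied (T AND T AND F).
(a) not (own property) — satisfied.
(i) training certified — fails.
(ii) coverage ≥ $25,000 — fails.
(iii) weather ok — not met.
So (b) is not satisfied (F OR F OR F).
(2): T AND F → false.
(a) not (site inspected) — not satisfied.
(b) not (holds permit) — satisfied.
(i) start within hours — satisfied.
(ii) ≤ 3 hrs duration — fails.
(c): T OR F → true.
(3): F AND T AND T → false.
Overall = F OR F OR F = false.
Exception (no prior violation) — not satisfied.
Result: main false OR exception false → false.

No — unlawful.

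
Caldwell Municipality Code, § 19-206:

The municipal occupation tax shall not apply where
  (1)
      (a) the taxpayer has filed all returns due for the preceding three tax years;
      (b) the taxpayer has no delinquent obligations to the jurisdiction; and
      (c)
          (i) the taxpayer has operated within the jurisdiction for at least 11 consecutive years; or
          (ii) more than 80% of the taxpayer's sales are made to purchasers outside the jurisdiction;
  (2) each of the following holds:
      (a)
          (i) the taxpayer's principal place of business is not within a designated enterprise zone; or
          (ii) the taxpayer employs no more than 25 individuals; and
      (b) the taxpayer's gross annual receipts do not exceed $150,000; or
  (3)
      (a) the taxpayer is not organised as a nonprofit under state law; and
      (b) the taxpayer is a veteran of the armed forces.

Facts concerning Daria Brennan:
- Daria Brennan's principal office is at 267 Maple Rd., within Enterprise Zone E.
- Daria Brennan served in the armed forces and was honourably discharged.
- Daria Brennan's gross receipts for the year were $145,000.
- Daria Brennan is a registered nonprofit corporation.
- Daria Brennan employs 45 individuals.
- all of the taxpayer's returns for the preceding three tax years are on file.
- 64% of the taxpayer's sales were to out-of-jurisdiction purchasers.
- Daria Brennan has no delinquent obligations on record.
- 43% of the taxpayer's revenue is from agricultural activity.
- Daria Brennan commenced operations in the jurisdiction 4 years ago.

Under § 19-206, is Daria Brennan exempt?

(a) returns current — met.
(b) no delinquency — holds.
(i) ≥ 11 yrs in jurisdiction — not satisfied.
(ii) >80% out-of-jur. sales — not satisfied.
(c) = F OR F = false.
(1) = T AND T AND F = false.
(i) not (in enterprise zone) — fails.
(ii) ≤ 25 employees — fails.
(a): F OR F → false.
(b) receipts ≤ $150,000 — holds.
So (2) is not satisfied (F AND T).
(a) not (nonprofit) — fails.
(b) veteran — met.
(3): F AND T → false.
So Overall is not satisfied (F OR F OR F).

No — not exempt.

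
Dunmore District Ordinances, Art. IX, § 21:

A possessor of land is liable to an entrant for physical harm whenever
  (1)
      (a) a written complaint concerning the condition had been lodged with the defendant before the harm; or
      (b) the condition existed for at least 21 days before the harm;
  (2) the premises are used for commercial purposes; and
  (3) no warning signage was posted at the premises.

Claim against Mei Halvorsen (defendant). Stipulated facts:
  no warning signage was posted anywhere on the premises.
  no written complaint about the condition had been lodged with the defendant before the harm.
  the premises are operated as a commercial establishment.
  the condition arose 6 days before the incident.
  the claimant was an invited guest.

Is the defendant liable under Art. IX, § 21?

(a) complaint lodged — fails.
(b) condition ≥21 days old — not satisfied.
(1) = F OR F = false.
(2) commercial use — satisfied.
(3) no signage posted — satisfied.
Overall: F AND T AND T → false.

No — not liable.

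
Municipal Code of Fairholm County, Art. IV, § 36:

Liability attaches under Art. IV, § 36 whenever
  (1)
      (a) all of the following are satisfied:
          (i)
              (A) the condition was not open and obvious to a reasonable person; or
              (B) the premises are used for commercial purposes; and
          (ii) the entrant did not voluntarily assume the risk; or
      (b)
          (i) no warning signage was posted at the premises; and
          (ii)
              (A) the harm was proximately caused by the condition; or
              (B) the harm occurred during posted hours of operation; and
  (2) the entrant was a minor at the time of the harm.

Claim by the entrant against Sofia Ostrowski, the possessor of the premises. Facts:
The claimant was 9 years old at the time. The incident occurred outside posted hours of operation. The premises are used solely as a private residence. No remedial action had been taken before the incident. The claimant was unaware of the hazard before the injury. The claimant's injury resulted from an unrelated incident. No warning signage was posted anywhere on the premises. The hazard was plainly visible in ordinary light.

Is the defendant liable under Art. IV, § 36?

No — not liable.

(A) not open/obvious — fails.
(B) commercial use — not met.
So (i) is not satisfied (F OR F).
(ii) no assumed risk — holds.
(a) = F AND T = false.
(i) no signage posted — satisfied.
(A) proximate cause — not met.
(B) during posted hours — not met.
(ii) = F OR F = false.
So (b) is not satisfied (T AND F).
(1) = F OR F = false.
(2) entrant a minor — satisfied.
So Overall is not satisfied (F AND T).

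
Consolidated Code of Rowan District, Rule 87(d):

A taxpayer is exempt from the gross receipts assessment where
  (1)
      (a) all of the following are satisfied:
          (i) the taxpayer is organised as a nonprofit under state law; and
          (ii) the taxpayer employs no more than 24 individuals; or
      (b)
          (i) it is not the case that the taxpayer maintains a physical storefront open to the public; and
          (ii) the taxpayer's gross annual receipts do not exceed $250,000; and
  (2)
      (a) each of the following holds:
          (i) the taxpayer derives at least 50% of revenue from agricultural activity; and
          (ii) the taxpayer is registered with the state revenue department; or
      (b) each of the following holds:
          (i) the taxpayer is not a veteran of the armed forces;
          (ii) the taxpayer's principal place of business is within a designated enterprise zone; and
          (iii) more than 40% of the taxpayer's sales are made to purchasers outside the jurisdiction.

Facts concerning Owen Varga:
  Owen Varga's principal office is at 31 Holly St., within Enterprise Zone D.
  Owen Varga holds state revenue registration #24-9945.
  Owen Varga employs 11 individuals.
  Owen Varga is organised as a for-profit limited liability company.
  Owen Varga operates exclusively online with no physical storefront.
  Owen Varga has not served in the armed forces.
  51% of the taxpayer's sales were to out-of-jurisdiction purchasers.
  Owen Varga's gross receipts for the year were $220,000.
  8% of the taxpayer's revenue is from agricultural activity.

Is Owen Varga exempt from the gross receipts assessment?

Yes — exempt.

(i) nonprofit — fails.
(ii) ≤ 24 employees — met.
So (a) is not satisfied (F AND T).
(i) not (has storefront) — holds.
(ii) receipts ≤ $250,000 — satisfied.
(b): T AND T → true.
(1): F OR T → true.
(i) ≥50% agricultural — not met.
(ii) state-registered — holds.
(a) = F AND T = false.
(i) not (veteran) — satisfied.
(ii) in enterprise zone — satisfied.
(iii) >40% out-of-jur. sales — holds.
(b) = T AND T AND T = true.
So (2) is satisfied (F OR T).
Overall: T AND T → true.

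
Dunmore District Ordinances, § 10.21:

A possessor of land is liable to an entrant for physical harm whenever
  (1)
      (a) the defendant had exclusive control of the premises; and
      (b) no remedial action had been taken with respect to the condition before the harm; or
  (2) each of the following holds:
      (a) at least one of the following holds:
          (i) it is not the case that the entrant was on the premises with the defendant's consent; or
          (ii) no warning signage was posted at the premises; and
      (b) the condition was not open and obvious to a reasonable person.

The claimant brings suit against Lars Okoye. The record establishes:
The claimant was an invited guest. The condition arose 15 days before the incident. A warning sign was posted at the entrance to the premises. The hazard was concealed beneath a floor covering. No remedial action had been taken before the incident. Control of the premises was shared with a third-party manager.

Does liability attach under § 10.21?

No — not liable.

(a) exclusive control — not satisfied.
(b) no remedial action — satisfied.
(1): F AND T → false.
(i) not (consent to enter) — not satisfied.
(ii) no signage posted — not satisfied.
(a) = F OR F = false.
(b) not open/obvious — holds.
(2) = F AND T = false.
So Overall is not satisfied (F OR F).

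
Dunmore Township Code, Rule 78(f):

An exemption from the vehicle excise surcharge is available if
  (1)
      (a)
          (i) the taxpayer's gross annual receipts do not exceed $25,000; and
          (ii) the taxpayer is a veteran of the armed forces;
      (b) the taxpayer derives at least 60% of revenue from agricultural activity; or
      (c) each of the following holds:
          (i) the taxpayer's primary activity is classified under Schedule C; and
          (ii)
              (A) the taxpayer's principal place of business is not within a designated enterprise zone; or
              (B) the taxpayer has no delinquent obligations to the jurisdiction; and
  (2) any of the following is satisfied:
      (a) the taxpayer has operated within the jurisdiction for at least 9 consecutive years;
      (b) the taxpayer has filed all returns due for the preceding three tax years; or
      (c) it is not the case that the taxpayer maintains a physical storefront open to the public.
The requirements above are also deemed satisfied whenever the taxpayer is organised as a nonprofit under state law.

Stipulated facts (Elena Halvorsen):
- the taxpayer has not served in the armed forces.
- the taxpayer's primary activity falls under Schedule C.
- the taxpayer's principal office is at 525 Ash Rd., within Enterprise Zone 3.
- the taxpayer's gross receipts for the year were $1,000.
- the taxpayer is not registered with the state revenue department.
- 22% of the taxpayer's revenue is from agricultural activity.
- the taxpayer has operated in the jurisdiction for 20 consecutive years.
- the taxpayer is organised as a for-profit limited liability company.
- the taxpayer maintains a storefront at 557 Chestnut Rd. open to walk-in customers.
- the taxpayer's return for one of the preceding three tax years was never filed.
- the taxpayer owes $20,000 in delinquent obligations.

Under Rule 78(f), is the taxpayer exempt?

No — not exempt.

(i) receipts ≤ $25,000 — holds.
(ii) veteran — fails.
(a): T AND F → false.
(b) ≥60% agricultural — not met.
(i) Schedule C activity — holds.
(A) not (in enterprise zone) — fails.
(B) no delinquency — fails.
So (ii) is not satisfied (F OR F).
(c): T AND F → false.
(1) = F OR F OR F = false.
(a) ≥ 9 yrs in jurisdiction — holds.
(b) returns current — not satisfied.
(c) not (has storefront) — not satisfied.
(2) = T OR F OR F = true.
Overall = F AND T = false.
Exception (nonprofit) — not satisfied.
Result: main false OR exception false → false.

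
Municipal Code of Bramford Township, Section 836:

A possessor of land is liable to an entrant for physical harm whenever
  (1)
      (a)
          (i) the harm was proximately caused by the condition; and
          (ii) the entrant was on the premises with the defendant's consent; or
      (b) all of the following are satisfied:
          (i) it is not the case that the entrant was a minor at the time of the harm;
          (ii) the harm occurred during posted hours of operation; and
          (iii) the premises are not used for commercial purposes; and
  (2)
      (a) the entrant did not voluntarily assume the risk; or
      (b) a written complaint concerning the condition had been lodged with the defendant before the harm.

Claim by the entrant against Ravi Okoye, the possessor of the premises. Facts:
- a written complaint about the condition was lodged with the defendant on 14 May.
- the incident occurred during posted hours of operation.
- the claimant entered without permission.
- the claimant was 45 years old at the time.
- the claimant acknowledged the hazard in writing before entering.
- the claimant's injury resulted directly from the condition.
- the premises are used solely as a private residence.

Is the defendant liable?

Yes — liable.

(i) proximate cause — satisfied.
(ii) consent to enter — not satisfied.
(a): T AND F → false.
(i) not (entrant a minor) — met.
(ii) during posted hours — satisfied.
(iii) not (commercial use) — holds.
(b): T AND T AND T → true.
(1) = F OR T = true.
(a) no assumed risk — not met.
(b) complaint lodged — satisfied.
So (2) is satisfied (F OR T).
Overall = T AND T = true.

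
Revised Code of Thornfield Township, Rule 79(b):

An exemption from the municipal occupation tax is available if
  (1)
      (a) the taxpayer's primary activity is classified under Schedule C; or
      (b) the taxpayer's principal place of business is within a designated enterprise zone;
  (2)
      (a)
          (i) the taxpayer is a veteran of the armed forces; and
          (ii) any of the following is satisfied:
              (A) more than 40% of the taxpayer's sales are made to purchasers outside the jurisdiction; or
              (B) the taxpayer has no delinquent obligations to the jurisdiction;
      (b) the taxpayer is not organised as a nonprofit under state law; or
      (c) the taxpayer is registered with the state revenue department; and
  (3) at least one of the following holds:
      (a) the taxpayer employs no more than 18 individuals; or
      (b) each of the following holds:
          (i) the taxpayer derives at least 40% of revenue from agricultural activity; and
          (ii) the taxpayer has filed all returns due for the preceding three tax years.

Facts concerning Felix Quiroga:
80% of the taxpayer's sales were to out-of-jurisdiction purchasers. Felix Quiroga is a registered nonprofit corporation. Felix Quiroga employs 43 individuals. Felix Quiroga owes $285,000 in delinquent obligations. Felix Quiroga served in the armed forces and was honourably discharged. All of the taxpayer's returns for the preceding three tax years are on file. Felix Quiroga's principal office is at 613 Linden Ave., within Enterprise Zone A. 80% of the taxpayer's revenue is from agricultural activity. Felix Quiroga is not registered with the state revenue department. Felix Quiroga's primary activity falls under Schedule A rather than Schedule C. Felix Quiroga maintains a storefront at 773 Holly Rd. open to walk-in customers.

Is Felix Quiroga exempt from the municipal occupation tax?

(a) Schedule C activity — not satisfied.
(b) in enterprise zone — holds.
(1): F OR T → true.
(i) veteran — satisfied.
(A) >40% out-of-jur. sales — met.
(B) no delinquency — not satisfied.
So (ii) is satisfied (T OR F).
(a) = T AND T = true.
(b) not (nonprofit) — fails.
(c) state-registered — fails.
So (2) is satisfied (T OR F OR F).
(a) ≤ 18 employees — not satisfied.
(i) ≥40% agricultural — satisfied.
(ii) returns current — holds.
(b): T AND T → true.
(3): F OR T → true.
So Overall is satisfied (T AND T AND T).

Yes — exempt.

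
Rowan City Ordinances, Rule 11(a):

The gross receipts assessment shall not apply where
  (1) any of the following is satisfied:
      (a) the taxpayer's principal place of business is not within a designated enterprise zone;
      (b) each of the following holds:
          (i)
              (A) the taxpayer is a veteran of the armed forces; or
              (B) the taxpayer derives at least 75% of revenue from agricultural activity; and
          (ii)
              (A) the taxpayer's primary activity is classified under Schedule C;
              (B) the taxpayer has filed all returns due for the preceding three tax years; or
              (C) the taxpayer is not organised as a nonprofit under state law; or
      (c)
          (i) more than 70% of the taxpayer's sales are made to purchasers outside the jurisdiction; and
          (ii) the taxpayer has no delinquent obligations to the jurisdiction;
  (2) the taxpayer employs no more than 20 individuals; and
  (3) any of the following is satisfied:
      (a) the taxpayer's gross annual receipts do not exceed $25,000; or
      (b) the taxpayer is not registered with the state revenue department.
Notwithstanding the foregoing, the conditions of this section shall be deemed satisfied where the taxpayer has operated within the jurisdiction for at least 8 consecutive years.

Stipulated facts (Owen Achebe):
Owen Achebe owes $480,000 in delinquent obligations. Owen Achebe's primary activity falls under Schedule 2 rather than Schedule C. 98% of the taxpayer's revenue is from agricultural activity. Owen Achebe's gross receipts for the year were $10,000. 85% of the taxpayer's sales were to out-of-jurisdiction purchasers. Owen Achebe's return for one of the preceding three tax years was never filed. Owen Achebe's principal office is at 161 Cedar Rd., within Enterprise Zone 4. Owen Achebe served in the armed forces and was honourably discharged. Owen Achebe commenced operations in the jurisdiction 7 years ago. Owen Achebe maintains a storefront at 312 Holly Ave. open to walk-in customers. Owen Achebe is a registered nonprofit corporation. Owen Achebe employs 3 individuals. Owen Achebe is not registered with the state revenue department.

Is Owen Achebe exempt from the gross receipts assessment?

No — not exempt.

(a) not (in enterprise zone) — fails.
(A) veteran — met.
(B) ≥75% agricultural — satisfied.
So (i) is satisfied (T OR T).
(A) Schedule C activity — not met.
(B) returns current — not met.
(C) not (nonprofit) — not satisfied.
(ii): F OR F OR F → false.
(b): T AND F → false.
(i) >70% out-of-jur. sales — satisfied.
(ii) no delinquency — not met.
So (c) is not satisfied (T AND F).
(1): F OR F OR F → false.
(2) ≤ 20 employees — holds.
(a) receipts ≤ $25,000 — holds.
(b) not (state-registered) — holds.
So (3) is satisfied (T OR T).
Overall: F AND T AND T → false.
Exception (≥ 8 yrs in jurisdiction) — not satisfied.
Result: main false OR exception false → false.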